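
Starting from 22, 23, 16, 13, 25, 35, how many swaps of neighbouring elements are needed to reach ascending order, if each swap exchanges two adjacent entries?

Each adjacent swap fixes exactly one inversion, so the minimum swap count equals the number of inversions.
Count inversions — for each element, later elements that are smaller:
22: 16, 13 → 2
23: 16, 13 → 2
16: 13 → 1
13: none → 0
25: none → 0
35: none → 0
Total inversions: 2 + 2 + 1 + 0 + 0 + 0 = 5

5 adjacent swaps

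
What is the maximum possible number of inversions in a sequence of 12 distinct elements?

A reversed (strictly descending) arrangement makes every pair an inversion, giving C(12, 2) inversions.
C(12, 2) = 12·11/2 = 66

Inversions: 66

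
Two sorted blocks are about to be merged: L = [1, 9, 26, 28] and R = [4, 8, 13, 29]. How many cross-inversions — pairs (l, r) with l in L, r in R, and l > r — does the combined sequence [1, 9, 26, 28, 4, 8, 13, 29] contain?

8 cross-inversions

For each element r of the right run, count left-run elements greater than r:
r = 4: 9, 26, 28 → 3
r = 8: 9, 26, 28 → 3
r = 13: 26, 28 → 2
r = 29: none → 0
Cross-inversions: 3 + 3 + 2 + 0 = 8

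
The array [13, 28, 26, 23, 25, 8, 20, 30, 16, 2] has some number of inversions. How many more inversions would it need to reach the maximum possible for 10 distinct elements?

16

Maximum inversions for 10 distinct elements is C(10, 2) = 10·9/2 = 45.
Current inversions — for each element, count later smaller elements:
13: 2
28: 7
26: 6
23: 4
25: 4
8: 1
20: 2
30: 2
16: 1
2: 0
Current total: 2 + 7 + 6 + 4 + 4 + 1 + 2 + 2 + 1 + 0 = 29
Shortfall: 45 − 29 = 16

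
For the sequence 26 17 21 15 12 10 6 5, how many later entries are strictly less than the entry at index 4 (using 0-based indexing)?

3 such elements

The element at index 4 is 12.
Elements after it: 10, 6, 5
Those smaller than 12: 10, 6, 5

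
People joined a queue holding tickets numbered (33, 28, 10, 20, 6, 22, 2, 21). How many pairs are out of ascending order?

Out-of-order pairs: 20

Sweep left to right; for each value list the smaller values that follow it:
33 → 28, 10, 20, 6, 22, 2, 21 → 7
28 → 10, 20, 6, 22, 2, 21 → 6
10 → 6, 2 → 2
20 → 6, 2 → 2
6 → 2 → 1
22 → 2, 21 → 2
2 → none → 0
21 → none → 0
Sum: 7 + 6 + 2 + 2 + 1 + 2 + 0 + 0 = 20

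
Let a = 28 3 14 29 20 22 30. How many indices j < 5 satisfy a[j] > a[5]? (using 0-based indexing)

The element at index 5 is 22.
Elements before it: 28, 3, 14, 29, 20
Those larger than 22: 28, 29

2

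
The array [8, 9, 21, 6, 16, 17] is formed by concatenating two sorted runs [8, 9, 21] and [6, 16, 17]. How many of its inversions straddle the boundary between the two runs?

Count, for every r in R, how many entries of L exceed r:
r = 6: 8, 9, 21 → 3
r = 16: 21 → 1
r = 17: 21 → 1
Cross-inversions: 3 + 1 + 1 = 5

5 cross-inversions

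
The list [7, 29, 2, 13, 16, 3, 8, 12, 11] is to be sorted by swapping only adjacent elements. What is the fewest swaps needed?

18

The minimum number of adjacent swaps to sort an array equals its inversion count, since every such swap removes exactly one inversion.
Count inversions — for each element, later elements that are smaller:
7: 2, 3 → 2
29: 2, 13, 16, 3, 8, 12, 11 → 7
2: none → 0
13: 3, 8, 12, 11 → 4
16: 3, 8, 12, 11 → 4
3: none → 0
8: none → 0
12: 11 → 1
11: none → 0
Total inversions: 2 + 7 + 0 + 4 + 4 + 0 + 0 + 1 + 0 = 18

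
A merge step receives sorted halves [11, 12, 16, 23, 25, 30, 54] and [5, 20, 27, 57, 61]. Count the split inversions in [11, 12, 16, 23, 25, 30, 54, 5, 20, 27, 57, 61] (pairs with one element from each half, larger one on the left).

Cross-inversions: 13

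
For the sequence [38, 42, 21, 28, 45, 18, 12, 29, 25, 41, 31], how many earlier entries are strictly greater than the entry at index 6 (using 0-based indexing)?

The element at index 6 is 12.
Elements before it: 38, 42, 21, 28, 45, 18
Those larger than 12: 38, 42, 21, 28, 45, 18

6 such elements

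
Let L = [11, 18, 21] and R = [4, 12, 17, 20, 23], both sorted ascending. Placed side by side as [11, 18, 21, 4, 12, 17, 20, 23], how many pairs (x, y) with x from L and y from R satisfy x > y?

Split inversions: 8

Take each right-half value and tally the left-half values above it:
r = 4: 11, 18, 21 → 3
r = 12: 18, 21 → 2
r = 17: 18, 21 → 2
r = 20: 21 → 1
r = 23: none → 0
Cross-inversions: 3 + 2 + 2 + 1 + 0 = 8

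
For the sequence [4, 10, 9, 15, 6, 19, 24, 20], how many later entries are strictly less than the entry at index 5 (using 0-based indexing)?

The element at index 5 is 19.
Elements after it: 24, 20
None of them are smaller than 19.

0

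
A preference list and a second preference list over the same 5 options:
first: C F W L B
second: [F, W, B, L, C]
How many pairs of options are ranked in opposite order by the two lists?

5 pairs

Assign each item its position (1..5) in the first ordering, then rewrite the second ordering as that position sequence:
positions: C→1, F→2, W→3, L→4, B→5
second ordering as positions: [2, 3, 5, 4, 1]
Discordant pairs = inversions in this position sequence.
2: 1 → 1
3: 1 → 1
5: 4, 1 → 2
4: 1 → 1
1: 0
Total: 1 + 1 + 2 + 1 + 0 = 5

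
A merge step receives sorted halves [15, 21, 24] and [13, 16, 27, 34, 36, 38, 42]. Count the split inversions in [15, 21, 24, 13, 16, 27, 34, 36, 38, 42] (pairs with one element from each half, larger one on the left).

5 cross-inversions

Count, for every r in R, how many entries of L exceed r:
r = 13: 15, 21, 24 → 3
r = 16: 21, 24 → 2
r = 27: none → 0
r = 34: none → 0
r = 36: none → 0
r = 38: none → 0
r = 42: none → 0
Cross-inversions: 3 + 2 + 0 + 0 + 0 + 0 + 0 = 5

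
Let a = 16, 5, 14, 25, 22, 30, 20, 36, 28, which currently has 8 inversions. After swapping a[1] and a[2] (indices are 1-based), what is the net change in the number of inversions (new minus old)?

Positions 1 and 2 hold 16 and 5; after swapping, the array is [5, 16, 14, 25, 22, 30, 20, 36, 28].
Element-by-element contributions:
5 → none → 0
16 → 14 → 1
14 → none → 0
25 → 22, 20 → 2
22 → 20 → 1
30 → 20, 28 → 2
20 → none → 0
36 → 28 → 1
28 → none → 0
Sum: 0 + 1 + 0 + 2 + 1 + 2 + 0 + 1 + 0 = 7
Change: 7 − 8 = -1

-1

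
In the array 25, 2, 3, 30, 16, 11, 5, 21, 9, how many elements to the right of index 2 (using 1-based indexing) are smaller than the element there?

0 such elements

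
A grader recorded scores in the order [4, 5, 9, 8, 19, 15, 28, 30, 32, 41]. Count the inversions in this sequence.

2

For each element, count later entries that are smaller:
4 → none → 0
5 → none → 0
9 → 8 → 1
8 → none → 0
19 → 15 → 1
15 → none → 0
28 → none → 0
30 → none → 0
32 → none → 0
41 → none → 0
Sum: 0 + 0 + 1 + 0 + 1 + 0 + 0 + 0 + 0 + 0 = 2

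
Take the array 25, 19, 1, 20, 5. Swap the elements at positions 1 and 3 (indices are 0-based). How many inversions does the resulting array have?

Inversions: 8

Positions 1 and 3 hold 19 and 20; after swapping, the array is [25, 20, 1, 19, 5].
Sweep left to right; for each value list the smaller values that follow it:
25: 4
20: 3
1: 0
19: 1
5: 0
Sum: 4 + 3 + 0 + 1 + 0 = 8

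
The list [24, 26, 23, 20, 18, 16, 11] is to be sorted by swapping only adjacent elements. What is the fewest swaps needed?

Each adjacent swap fixes exactly one inversion, so the minimum swap count equals the number of inversions.
Count inversions — for each element, later elements that are smaller:
24: 23, 20, 18, 16, 11 → 5
26: 23, 20, 18, 16, 11 → 5
23: 20, 18, 16, 11 → 4
20: 18, 16, 11 → 3
18: 16, 11 → 2
16: 11 → 1
11: none → 0
Total inversions: 5 + 5 + 4 + 3 + 2 + 1 + 0 = 20

20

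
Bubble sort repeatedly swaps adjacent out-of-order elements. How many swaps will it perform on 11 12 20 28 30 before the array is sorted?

The minimum number of adjacent swaps to sort an array equals its inversion count, since every such swap removes exactly one inversion.
Count inversions — for each element, later elements that are smaller:
11: none → 0
12: none → 0
20: none → 0
28: none → 0
30: none → 0
Total inversions: 0 + 0 + 0 + 0 + 0 = 0

0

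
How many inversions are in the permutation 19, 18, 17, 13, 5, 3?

Element-by-element contributions:
19 → 18, 17, 13, 5, 3 → 5
18 → 17, 13, 5, 3 → 4
17 → 13, 5, 3 → 3
13 → 5, 3 → 2
5 → 3 → 1
3 → none → 0
Sum: 5 + 4 + 3 + 2 + 1 + 0 = 15

15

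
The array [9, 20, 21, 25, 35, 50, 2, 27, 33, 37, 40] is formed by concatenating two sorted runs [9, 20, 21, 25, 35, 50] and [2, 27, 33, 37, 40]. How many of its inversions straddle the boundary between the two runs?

12 cross-inversions

Take each right-half value and tally the left-half values above it:
r = 2: 9, 20, 21, 25, 35, 50 → 6
r = 27: 35, 50 → 2
r = 33: 35, 50 → 2
r = 37: 50 → 1
r = 40: 50 → 1
Cross-inversions: 6 + 2 + 2 + 1 + 1 = 12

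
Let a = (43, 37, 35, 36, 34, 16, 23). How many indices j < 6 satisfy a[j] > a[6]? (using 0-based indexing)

The element at index 6 is 23.
Elements before it: 43, 37, 35, 36, 34, 16
Those larger than 23: 43, 37, 35, 36, 34

5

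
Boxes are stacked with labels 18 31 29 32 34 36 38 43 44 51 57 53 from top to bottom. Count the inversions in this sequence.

Sweep left to right; for each value list the smaller values that follow it:
18: 0
31: 1
29: 0
32: 0
34: 0
36: 0
38: 0
43: 0
44: 0
51: 0
57: 1
53: 0
Sum: 0 + 1 + 0 + 0 + 0 + 0 + 0 + 0 + 0 + 0 + 1 + 0 = 2

2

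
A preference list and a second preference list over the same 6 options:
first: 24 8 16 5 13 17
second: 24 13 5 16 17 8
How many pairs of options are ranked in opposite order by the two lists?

7

Assign each item its position (1..6) in the first ordering, then rewrite the second ordering as that position sequence:
positions: 24→1, 8→2, 16→3, 5→4, 13→5, 17→6
second ordering as positions: [1, 5, 4, 3, 6, 2]
Discordant pairs = inversions in this position sequence.
1: 0
5: 4, 3, 2 → 3
4: 3, 2 → 2
3: 2 → 1
6: 2 → 1
2: 0
Total: 0 + 3 + 2 + 1 + 1 + 0 = 7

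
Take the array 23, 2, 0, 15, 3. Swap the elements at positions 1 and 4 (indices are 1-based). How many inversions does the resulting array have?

5 inversions

Positions 1 and 4 hold 23 and 15; after swapping, the array is [15, 2, 0, 23, 3].
Count, for each position, how many later elements it exceeds:
15 → 2, 0, 3 → 3
2 → 0 → 1
0 → none → 0
23 → 3 → 1
3 → none → 0
Sum: 3 + 1 + 0 + 1 + 0 = 5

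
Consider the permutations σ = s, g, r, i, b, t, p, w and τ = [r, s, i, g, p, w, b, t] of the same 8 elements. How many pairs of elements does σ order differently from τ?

7

Assign each item its position (1..8) in the first ordering, then rewrite the second ordering as that position sequence:
positions: s→1, g→2, r→3, i→4, b→5, t→6, p→7, w→8
second ordering as positions: [3, 1, 4, 2, 7, 8, 5, 6]
Discordant pairs = inversions in this position sequence.
3: 1, 2 → 2
1: 0
4: 2 → 1
2: 0
7: 5, 6 → 2
8: 5, 6 → 2
5: 0
6: 0
Total: 2 + 0 + 1 + 0 + 2 + 2 + 0 + 0 = 7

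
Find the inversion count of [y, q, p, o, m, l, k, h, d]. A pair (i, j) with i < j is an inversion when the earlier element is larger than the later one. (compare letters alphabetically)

36 inversions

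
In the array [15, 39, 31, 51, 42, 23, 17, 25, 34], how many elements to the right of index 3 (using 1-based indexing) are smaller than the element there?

3

The element at index 3 is 31.
Elements after it: 51, 42, 23, 17, 25, 34
Those smaller than 31: 23, 17, 25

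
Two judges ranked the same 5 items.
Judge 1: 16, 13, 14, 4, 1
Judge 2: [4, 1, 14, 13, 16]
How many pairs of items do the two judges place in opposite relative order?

9

Assign each item its position (1..5) in the first ordering, then rewrite the second ordering as that position sequence:
positions: 16→1, 13→2, 14→3, 4→4, 1→5
second ordering as positions: [4, 5, 3, 2, 1]
Discordant pairs = inversions in this position sequence.
4: 3, 2, 1 → 3
5: 3, 2, 1 → 3
3: 2, 1 → 2
2: 1 → 1
1: 0
Total: 3 + 3 + 2 + 1 + 0 = 9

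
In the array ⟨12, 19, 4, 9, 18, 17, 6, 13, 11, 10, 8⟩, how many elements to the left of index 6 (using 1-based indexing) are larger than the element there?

2

The element at index 6 is 17.
Elements before it: 12, 19, 4, 9, 18
Those larger than 17: 19, 18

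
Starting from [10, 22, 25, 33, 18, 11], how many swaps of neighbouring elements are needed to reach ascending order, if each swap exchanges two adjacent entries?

The minimum number of adjacent swaps to sort an array equals its inversion count, since every such swap removes exactly one inversion.
Count inversions — for each element, later elements that are smaller:
10: none → 0
22: 18, 11 → 2
25: 18, 11 → 2
33: 18, 11 → 2
18: 11 → 1
11: none → 0
Total inversions: 0 + 2 + 2 + 2 + 1 + 0 = 7

7 adjacent swaps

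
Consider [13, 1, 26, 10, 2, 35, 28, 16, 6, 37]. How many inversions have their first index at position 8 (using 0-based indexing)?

0 such elements

The element at index 8 is 6.
Elements after it: 37
None of them are smaller than 6.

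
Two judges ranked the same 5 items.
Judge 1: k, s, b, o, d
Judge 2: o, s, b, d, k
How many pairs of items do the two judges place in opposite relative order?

6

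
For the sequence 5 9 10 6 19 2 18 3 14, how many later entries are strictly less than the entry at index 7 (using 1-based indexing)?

2 such elements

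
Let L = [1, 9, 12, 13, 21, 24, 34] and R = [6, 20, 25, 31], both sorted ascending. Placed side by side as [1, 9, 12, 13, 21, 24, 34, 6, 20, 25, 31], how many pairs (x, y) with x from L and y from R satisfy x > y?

11 split inversions

For each element r of the right run, count left-run elements greater than r:
r = 6: 9, 12, 13, 21, 24, 34 → 6
r = 20: 21, 24, 34 → 3
r = 25: 34 → 1
r = 31: 34 → 1
Cross-inversions: 6 + 3 + 1 + 1 = 11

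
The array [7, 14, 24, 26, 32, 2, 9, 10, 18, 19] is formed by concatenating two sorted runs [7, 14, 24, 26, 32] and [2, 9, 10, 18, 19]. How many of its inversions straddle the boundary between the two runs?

Take each right-half value and tally the left-half values above it:
r = 2: 7, 14, 24, 26, 32 → 5
r = 9: 14, 24, 26, 32 → 4
r = 10: 14, 24, 26, 32 → 4
r = 18: 24, 26, 32 → 3
r = 19: 24, 26, 32 → 3
Cross-inversions: 5 + 4 + 4 + 3 + 3 = 19

Cross-inversions: 19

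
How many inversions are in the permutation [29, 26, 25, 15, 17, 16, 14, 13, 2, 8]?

Count, for each position, how many later elements it exceeds:
29: 9
26: 8
25: 7
15: 4
17: 5
16: 4
14: 3
13: 2
2: 0
8: 0
Sum: 9 + 8 + 7 + 4 + 5 + 4 + 3 + 2 + 0 + 0 = 42

There are 42 inversions.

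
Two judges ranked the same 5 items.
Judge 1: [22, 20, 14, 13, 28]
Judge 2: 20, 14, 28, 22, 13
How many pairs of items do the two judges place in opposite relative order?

Assign each item its position (1..5) in the first ordering, then rewrite the second ordering as that position sequence:
positions: 22→1, 20→2, 14→3, 13→4, 28→5
second ordering as positions: [2, 3, 5, 1, 4]
Discordant pairs = inversions in this position sequence.
2: 1 → 1
3: 1 → 1
5: 1, 4 → 2
1: 0
4: 0
Total: 1 + 1 + 2 + 0 + 0 = 4

4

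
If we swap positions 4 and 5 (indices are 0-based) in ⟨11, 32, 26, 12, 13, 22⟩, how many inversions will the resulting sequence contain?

8

Positions 4 and 5 hold 13 and 22; after swapping, the array is [11, 32, 26, 12, 22, 13].
Element-by-element contributions:
11: 0
32: 4
26: 3
12: 0
22: 1
13: 0
Sum: 0 + 4 + 3 + 0 + 1 + 0 = 8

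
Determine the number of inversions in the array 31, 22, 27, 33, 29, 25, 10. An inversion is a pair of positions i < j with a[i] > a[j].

14 inversions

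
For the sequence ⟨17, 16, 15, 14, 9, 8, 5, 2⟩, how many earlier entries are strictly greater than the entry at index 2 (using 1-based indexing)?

The element at index 2 is 16.
Elements before it: 17
Those larger than 16: 17

1 such element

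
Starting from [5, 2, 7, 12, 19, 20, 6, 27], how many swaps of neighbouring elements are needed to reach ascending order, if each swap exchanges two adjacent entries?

5 swaps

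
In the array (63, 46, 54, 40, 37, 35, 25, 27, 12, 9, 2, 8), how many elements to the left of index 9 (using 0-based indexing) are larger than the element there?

The element at index 9 is 9.
Elements before it: 63, 46, 54, 40, 37, 35, 25, 27, 12
Those larger than 9: 63, 46, 54, 40, 37, 35, 25, 27, 12

9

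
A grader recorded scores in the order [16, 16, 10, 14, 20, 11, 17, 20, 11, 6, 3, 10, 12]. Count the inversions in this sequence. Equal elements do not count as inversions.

For each element, count later entries that are smaller:
16: 8
16: 8
10: 2
14: 6
20: 7
11: 3
17: 5
20: 5
11: 3
6: 1
3: 0
10: 0
12: 0
Sum: 8 + 8 + 2 + 6 + 7 + 3 + 5 + 5 + 3 + 1 + 0 + 0 + 0 = 48

48 inversions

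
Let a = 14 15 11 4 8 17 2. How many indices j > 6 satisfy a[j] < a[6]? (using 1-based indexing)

The element at index 6 is 17.
Elements after it: 2
Those smaller than 17: 2

1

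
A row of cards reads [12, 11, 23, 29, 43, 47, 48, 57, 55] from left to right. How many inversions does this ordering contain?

There are 2 out-of-order pairs.

Sweep left to right; for each value list the smaller values that follow it:
12: 1
11: 0
23: 0
29: 0
43: 0
47: 0
48: 0
57: 1
55: 0
Sum: 1 + 0 + 0 + 0 + 0 + 0 + 0 + 1 + 0 = 2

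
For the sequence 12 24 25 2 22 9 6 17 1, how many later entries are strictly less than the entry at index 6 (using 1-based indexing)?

2

The element at index 6 is 9.
Elements after it: 6, 17, 1
Those smaller than 9: 6, 1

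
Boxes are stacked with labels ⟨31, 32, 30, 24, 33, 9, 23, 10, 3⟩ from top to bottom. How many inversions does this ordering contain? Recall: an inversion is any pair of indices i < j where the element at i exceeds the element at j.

Inversions: 29

For each element, count later entries that are smaller:
31 → 30, 24, 9, 23, 10, 3 → 6
32 → 30, 24, 9, 23, 10, 3 → 6
30 → 24, 9, 23, 10, 3 → 5
24 → 9, 23, 10, 3 → 4
33 → 9, 23, 10, 3 → 4
9 → 3 → 1
23 → 10, 3 → 2
10 → 3 → 1
3 → none → 0
Sum: 6 + 6 + 5 + 4 + 4 + 1 + 2 + 1 + 0 = 29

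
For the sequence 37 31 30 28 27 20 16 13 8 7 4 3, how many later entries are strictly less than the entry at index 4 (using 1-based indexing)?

8

The element at index 4 is 28.
Elements after it: 27, 20, 16, 13, 8, 7, 4, 3
Those smaller than 28: 27, 20, 16, 13, 8, 7, 4, 3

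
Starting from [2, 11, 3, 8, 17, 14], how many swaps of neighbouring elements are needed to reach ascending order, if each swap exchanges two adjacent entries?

3 adjacent swaps

Each adjacent swap fixes exactly one inversion, so the minimum swap count equals the number of inversions.
Count inversions — for each element, later elements that are smaller:
2: none → 0
11: 3, 8 → 2
3: none → 0
8: none → 0
17: 14 → 1
14: none → 0
Total inversions: 0 + 2 + 0 + 0 + 1 + 0 = 3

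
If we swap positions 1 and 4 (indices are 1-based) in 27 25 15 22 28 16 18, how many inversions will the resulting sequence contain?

10 inversions

Positions 1 and 4 hold 27 and 22; after swapping, the array is [22, 25, 15, 27, 28, 16, 18].
Element-by-element contributions:
22 → 15, 16, 18 → 3
25 → 15, 16, 18 → 3
15 → none → 0
27 → 16, 18 → 2
28 → 16, 18 → 2
16 → none → 0
18 → none → 0
Sum: 3 + 3 + 0 + 2 + 2 + 0 + 0 = 10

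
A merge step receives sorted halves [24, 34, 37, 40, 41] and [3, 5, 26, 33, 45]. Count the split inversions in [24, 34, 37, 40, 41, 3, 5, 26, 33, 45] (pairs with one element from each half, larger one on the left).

18

Count, for every r in R, how many entries of L exceed r:
r = 3: 24, 34, 37, 40, 41 → 5
r = 5: 24, 34, 37, 40, 41 → 5
r = 26: 34, 37, 40, 41 → 4
r = 33: 34, 37, 40, 41 → 4
r = 45: none → 0
Cross-inversions: 5 + 5 + 4 + 4 + 0 = 18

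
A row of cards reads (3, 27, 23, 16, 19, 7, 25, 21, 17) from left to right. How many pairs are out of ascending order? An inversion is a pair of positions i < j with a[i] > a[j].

18

For each element, count later entries that are smaller:
3: 0
27: 7
23: 5
16: 1
19: 2
7: 0
25: 2
21: 1
17: 0
Sum: 0 + 7 + 5 + 1 + 2 + 0 + 2 + 1 + 0 = 18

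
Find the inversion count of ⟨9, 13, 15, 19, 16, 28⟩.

Element-by-element contributions:
9 → none → 0
13 → none → 0
15 → none → 0
19 → 16 → 1
16 → none → 0
28 → none → 0
Sum: 0 + 0 + 0 + 1 + 0 + 0 = 1

Inversions: 1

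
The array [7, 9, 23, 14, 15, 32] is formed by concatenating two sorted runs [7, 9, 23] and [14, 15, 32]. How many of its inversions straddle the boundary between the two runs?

Take each right-half value and tally the left-half values above it:
r = 14: 23 → 1
r = 15: 23 → 1
r = 32: none → 0
Cross-inversions: 1 + 1 + 0 = 2

2 split inversions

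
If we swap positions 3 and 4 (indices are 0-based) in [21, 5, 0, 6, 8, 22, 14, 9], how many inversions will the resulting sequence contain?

11

Positions 3 and 4 hold 6 and 8; after swapping, the array is [21, 5, 0, 8, 6, 22, 14, 9].
Count, for each position, how many later elements it exceeds:
21 → 5, 0, 8, 6, 14, 9 → 6
5 → 0 → 1
0 → none → 0
8 → 6 → 1
6 → none → 0
22 → 14, 9 → 2
14 → 9 → 1
9 → none → 0
Sum: 6 + 1 + 0 + 1 + 0 + 2 + 1 + 0 = 11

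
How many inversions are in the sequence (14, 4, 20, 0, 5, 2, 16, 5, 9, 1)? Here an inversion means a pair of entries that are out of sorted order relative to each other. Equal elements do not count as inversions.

Sweep left to right; for each value list the smaller values that follow it:
14: 7
4: 3
20: 7
0: 0
5: 2
2: 1
16: 3
5: 1
9: 1
1: 0
Sum: 7 + 3 + 7 + 0 + 2 + 1 + 3 + 1 + 1 + 0 = 25

There are 25 inversions.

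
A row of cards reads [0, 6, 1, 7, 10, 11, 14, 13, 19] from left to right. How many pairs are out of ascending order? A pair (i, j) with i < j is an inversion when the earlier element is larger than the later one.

2

Sweep left to right; for each value list the smaller values that follow it:
0 → none → 0
6 → 1 → 1
1 → none → 0
7 → none → 0
10 → none → 0
11 → none → 0
14 → 13 → 1
13 → none → 0
19 → none → 0
Sum: 0 + 1 + 0 + 0 + 0 + 0 + 1 + 0 + 0 = 2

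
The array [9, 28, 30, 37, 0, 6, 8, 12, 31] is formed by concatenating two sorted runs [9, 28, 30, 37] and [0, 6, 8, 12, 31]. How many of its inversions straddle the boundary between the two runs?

Cross-inversions: 16

Take each right-half value and tally the left-half values above it:
r = 0: 9, 28, 30, 37 → 4
r = 6: 9, 28, 30, 37 → 4
r = 8: 9, 28, 30, 37 → 4
r = 12: 28, 30, 37 → 3
r = 31: 37 → 1
Cross-inversions: 4 + 4 + 4 + 3 + 1 = 16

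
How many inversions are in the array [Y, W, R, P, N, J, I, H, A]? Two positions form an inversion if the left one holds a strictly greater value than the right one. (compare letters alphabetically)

36 out-of-order pairs

For each element, count later entries that are smaller:
Y → W, R, P, N, J, I, H, A → 8
W → R, P, N, J, I, H, A → 7
R → P, N, J, I, H, A → 6
P → N, J, I, H, A → 5
N → J, I, H, A → 4
J → I, H, A → 3
I → H, A → 2
H → A → 1
A → none → 0
Sum: 8 + 7 + 6 + 5 + 4 + 3 + 2 + 1 + 0 = 36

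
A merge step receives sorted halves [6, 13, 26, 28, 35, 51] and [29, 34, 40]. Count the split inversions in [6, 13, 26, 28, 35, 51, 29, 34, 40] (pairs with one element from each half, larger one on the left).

Take each right-half value and tally the left-half values above it:
r = 29: 35, 51 → 2
r = 34: 35, 51 → 2
r = 40: 51 → 1
Cross-inversions: 2 + 2 + 1 = 5

5 split inversions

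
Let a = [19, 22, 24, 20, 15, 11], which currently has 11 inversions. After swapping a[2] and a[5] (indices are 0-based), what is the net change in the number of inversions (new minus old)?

-5

Positions 2 and 5 hold 24 and 11; after swapping, the array is [19, 22, 11, 20, 15, 24].
Element-by-element contributions:
19 → 11, 15 → 2
22 → 11, 20, 15 → 3
11 → none → 0
20 → 15 → 1
15 → none → 0
24 → none → 0
Sum: 2 + 3 + 0 + 1 + 0 + 0 = 6
Change: 6 − 11 = -5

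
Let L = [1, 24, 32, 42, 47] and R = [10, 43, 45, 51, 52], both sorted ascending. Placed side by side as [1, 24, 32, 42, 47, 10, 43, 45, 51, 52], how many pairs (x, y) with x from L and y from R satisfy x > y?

6 cross-inversions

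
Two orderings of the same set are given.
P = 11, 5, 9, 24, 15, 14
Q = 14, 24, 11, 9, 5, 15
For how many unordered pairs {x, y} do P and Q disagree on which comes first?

9 disagreeing pairs

Assign each item its position (1..6) in the first ordering, then rewrite the second ordering as that position sequence:
positions: 11→1, 5→2, 9→3, 24→4, 15→5, 14→6
second ordering as positions: [6, 4, 1, 3, 2, 5]
Discordant pairs = inversions in this position sequence.
6: 4, 1, 3, 2, 5 → 5
4: 1, 3, 2 → 3
1: 0
3: 2 → 1
2: 0
5: 0
Total: 5 + 3 + 0 + 1 + 0 + 0 = 9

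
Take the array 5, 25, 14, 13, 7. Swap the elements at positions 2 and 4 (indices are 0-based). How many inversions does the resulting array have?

3 inversions

Positions 2 and 4 hold 14 and 7; after swapping, the array is [5, 25, 7, 13, 14].
For each element, count later entries that are smaller:
5 → none → 0
25 → 7, 13, 14 → 3
7 → none → 0
13 → none → 0
14 → none → 0
Sum: 0 + 3 + 0 + 0 + 0 = 3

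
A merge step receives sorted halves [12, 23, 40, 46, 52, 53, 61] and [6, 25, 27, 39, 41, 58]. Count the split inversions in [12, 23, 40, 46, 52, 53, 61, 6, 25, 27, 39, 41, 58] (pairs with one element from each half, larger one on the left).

27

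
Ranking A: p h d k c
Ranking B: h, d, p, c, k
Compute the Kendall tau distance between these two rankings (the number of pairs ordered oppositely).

Assign each item its position (1..5) in the first ordering, then rewrite the second ordering as that position sequence:
positions: p→1, h→2, d→3, k→4, c→5
second ordering as positions: [2, 3, 1, 5, 4]
Discordant pairs = inversions in this position sequence.
2: 1 → 1
3: 1 → 1
1: 0
5: 4 → 1
4: 0
Total: 1 + 1 + 0 + 1 + 0 = 3

Discordant pairs: 3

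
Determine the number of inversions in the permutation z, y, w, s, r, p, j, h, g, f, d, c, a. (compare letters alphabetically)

78 out-of-order pairs

Sweep left to right; for each value list the smaller values that follow it:
z → y, w, s, r, p, j, h, g, f, d, c, a → 12
y → w, s, r, p, j, h, g, f, d, c, a → 11
w → s, r, p, j, h, g, f, d, c, a → 10
s → r, p, j, h, g, f, d, c, a → 9
r → p, j, h, g, f, d, c, a → 8
p → j, h, g, f, d, c, a → 7
j → h, g, f, d, c, a → 6
h → g, f, d, c, a → 5
g → f, d, c, a → 4
f → d, c, a → 3
d → c, a → 2
c → a → 1
a → none → 0
Sum: 12 + 11 + 10 + 9 + 8 + 7 + 6 + 5 + 4 + 3 + 2 + 1 + 0 = 78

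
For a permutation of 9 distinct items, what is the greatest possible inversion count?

A reversed (strictly descending) arrangement makes every pair an inversion, giving C(9, 2) inversions.
C(9, 2) = 9·8/2 = 36

36 inversions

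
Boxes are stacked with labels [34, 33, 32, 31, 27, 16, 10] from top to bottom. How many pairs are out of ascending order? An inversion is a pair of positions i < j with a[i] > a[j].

Element-by-element contributions:
34 → 33, 32, 31, 27, 16, 10 → 6
33 → 32, 31, 27, 16, 10 → 5
32 → 31, 27, 16, 10 → 4
31 → 27, 16, 10 → 3
27 → 16, 10 → 2
16 → 10 → 1
10 → none → 0
Sum: 6 + 5 + 4 + 3 + 2 + 1 + 0 = 21

21 inversions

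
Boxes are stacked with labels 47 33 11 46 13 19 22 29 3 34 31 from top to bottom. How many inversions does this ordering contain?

30 inversions

Count, for each position, how many later elements it exceeds:
47: 10
33: 7
11: 1
46: 7
13: 1
19: 1
22: 1
29: 1
3: 0
34: 1
31: 0
Sum: 10 + 7 + 1 + 7 + 1 + 1 + 1 + 1 + 0 + 1 + 0 = 30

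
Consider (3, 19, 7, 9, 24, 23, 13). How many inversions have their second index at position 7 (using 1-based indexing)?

3

The element at index 7 is 13.
Elements before it: 3, 19, 7, 9, 24, 23
Those larger than 13: 19, 24, 23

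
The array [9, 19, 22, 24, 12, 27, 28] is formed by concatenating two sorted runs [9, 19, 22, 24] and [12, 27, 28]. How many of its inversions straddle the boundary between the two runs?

3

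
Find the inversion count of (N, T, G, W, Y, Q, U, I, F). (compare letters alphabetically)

21

Element-by-element contributions:
N: 3
T: 4
G: 1
W: 4
Y: 4
Q: 2
U: 2
I: 1
F: 0
Sum: 3 + 4 + 1 + 4 + 4 + 2 + 2 + 1 + 0 = 21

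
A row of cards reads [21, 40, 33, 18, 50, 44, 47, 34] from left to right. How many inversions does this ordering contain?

10

For each element, count later entries that are smaller:
21 → 18 → 1
40 → 33, 18, 34 → 3
33 → 18 → 1
18 → none → 0
50 → 44, 47, 34 → 3
44 → 34 → 1
47 → 34 → 1
34 → none → 0
Sum: 1 + 3 + 1 + 0 + 3 + 1 + 1 + 0 = 10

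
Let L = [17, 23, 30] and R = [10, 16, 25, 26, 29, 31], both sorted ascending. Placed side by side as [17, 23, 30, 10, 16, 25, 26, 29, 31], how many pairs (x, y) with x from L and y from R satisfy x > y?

Count, for every r in R, how many entries of L exceed r:
r = 10: 17, 23, 30 → 3
r = 16: 17, 23, 30 → 3
r = 25: 30 → 1
r = 26: 30 → 1
r = 29: 30 → 1
r = 31: none → 0
Cross-inversions: 3 + 3 + 1 + 1 + 1 + 0 = 9

9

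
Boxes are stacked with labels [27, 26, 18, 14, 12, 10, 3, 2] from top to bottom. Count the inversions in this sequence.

Inversions: 28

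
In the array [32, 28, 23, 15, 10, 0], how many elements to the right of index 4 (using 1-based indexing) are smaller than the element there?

The element at index 4 is 15.
Elements after it: 10, 0
Those smaller than 15: 10, 0

2 such elements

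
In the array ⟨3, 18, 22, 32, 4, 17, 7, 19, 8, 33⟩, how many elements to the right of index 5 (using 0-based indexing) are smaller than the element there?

2 such elements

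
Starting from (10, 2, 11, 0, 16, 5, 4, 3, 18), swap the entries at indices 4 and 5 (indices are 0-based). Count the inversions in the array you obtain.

15

Positions 4 and 5 hold 16 and 5; after swapping, the array is [10, 2, 11, 0, 5, 16, 4, 3, 18].
Count, for each position, how many later elements it exceeds:
10 → 2, 0, 5, 4, 3 → 5
2 → 0 → 1
11 → 0, 5, 4, 3 → 4
0 → none → 0
5 → 4, 3 → 2
16 → 4, 3 → 2
4 → 3 → 1
3 → none → 0
18 → none → 0
Sum: 5 + 1 + 4 + 0 + 2 + 2 + 1 + 0 + 0 = 15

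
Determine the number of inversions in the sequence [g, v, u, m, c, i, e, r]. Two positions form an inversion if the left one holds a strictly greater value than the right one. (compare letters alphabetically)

17 inversions

For each element, count later entries that are smaller:
g: 2
v: 6
u: 5
m: 3
c: 0
i: 1
e: 0
r: 0
Sum: 2 + 6 + 5 + 3 + 0 + 1 + 0 + 0 = 17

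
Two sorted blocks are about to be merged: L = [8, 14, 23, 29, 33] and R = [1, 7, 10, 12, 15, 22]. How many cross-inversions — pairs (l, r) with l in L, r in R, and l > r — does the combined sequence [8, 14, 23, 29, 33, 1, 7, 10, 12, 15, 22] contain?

24

Count, for every r in R, how many entries of L exceed r:
r = 1: 8, 14, 23, 29, 33 → 5
r = 7: 8, 14, 23, 29, 33 → 5
r = 10: 14, 23, 29, 33 → 4
r = 12: 14, 23, 29, 33 → 4
r = 15: 23, 29, 33 → 3
r = 22: 23, 29, 33 → 3
Cross-inversions: 5 + 5 + 4 + 4 + 3 + 3 = 24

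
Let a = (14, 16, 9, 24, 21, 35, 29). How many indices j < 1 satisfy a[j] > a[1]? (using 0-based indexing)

The element at index 1 is 16.
Elements before it: 14
None of them are larger than 16.

0 such elements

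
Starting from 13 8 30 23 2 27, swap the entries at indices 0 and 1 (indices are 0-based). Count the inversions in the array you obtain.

Positions 0 and 1 hold 13 and 8; after swapping, the array is [8, 13, 30, 23, 2, 27].
Count, for each position, how many later elements it exceeds:
8: 1
13: 1
30: 3
23: 1
2: 0
27: 0
Sum: 1 + 1 + 3 + 1 + 0 + 0 = 6

6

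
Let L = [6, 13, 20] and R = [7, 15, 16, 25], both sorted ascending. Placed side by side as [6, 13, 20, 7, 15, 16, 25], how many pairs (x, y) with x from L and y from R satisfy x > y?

For each element r of the right run, count left-run elements greater than r:
r = 7: 13, 20 → 2
r = 15: 20 → 1
r = 16: 20 → 1
r = 25: none → 0
Cross-inversions: 2 + 1 + 1 + 0 = 4

4 cross-inversions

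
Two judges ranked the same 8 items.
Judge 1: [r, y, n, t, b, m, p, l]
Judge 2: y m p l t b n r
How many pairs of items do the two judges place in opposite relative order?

Assign each item its position (1..8) in the first ordering, then rewrite the second ordering as that position sequence:
positions: r→1, y→2, n→3, t→4, b→5, m→6, p→7, l→8
second ordering as positions: [2, 6, 7, 8, 4, 5, 3, 1]
Discordant pairs = inversions in this position sequence.
2: 1 → 1
6: 4, 5, 3, 1 → 4
7: 4, 5, 3, 1 → 4
8: 4, 5, 3, 1 → 4
4: 3, 1 → 2
5: 3, 1 → 2
3: 1 → 1
1: 0
Total: 1 + 4 + 4 + 4 + 2 + 2 + 1 + 0 = 18

18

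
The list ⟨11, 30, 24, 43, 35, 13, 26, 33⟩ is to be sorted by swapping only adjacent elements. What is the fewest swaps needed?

The minimum number of adjacent swaps to sort an array equals its inversion count, since every such swap removes exactly one inversion.
Count inversions — for each element, later elements that are smaller:
11: none → 0
30: 24, 13, 26 → 3
24: 13 → 1
43: 35, 13, 26, 33 → 4
35: 13, 26, 33 → 3
13: none → 0
26: none → 0
33: none → 0
Total inversions: 0 + 3 + 1 + 4 + 3 + 0 + 0 + 0 = 11

11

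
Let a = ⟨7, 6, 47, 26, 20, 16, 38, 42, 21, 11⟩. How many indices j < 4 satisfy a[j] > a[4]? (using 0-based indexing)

The element at index 4 is 20.
Elements before it: 7, 6, 47, 26
Those larger than 20: 47, 26

2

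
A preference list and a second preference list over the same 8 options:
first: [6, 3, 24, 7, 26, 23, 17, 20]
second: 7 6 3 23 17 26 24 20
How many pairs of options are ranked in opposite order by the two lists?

Assign each item its position (1..8) in the first ordering, then rewrite the second ordering as that position sequence:
positions: 6→1, 3→2, 24→3, 7→4, 26→5, 23→6, 17→7, 20→8
second ordering as positions: [4, 1, 2, 6, 7, 5, 3, 8]
Discordant pairs = inversions in this position sequence.
4: 1, 2, 3 → 3
1: 0
2: 0
6: 5, 3 → 2
7: 5, 3 → 2
5: 3 → 1
3: 0
8: 0
Total: 3 + 0 + 0 + 2 + 2 + 1 + 0 + 0 = 8

8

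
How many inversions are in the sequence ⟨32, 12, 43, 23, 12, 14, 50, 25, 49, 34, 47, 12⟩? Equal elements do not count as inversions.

Element-by-element contributions:
32: 6
12: 0
43: 6
23: 3
12: 0
14: 1
50: 5
25: 1
49: 3
34: 1
47: 1
12: 0
Sum: 6 + 0 + 6 + 3 + 0 + 1 + 5 + 1 + 3 + 1 + 1 + 0 = 27

There are 27 inversions.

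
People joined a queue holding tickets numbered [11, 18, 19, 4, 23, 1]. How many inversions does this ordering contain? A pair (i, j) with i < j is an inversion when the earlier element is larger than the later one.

Inversion pairs (indices are 1-based):
(1,4): 11 > 4
(1,6): 11 > 1
(2,4): 18 > 4
(2,6): 18 > 1
(3,4): 19 > 4
(3,6): 19 > 1
(4,6): 4 > 1
(5,6): 23 > 1
That's 8 pairs.

8 out-of-order pairs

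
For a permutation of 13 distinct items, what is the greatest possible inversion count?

The maximum occurs when the array is in strictly decreasing order: every one of the C(13, 2) pairs is inverted.
C(13, 2) = 13·12/2 = 78

There are 78 inversions.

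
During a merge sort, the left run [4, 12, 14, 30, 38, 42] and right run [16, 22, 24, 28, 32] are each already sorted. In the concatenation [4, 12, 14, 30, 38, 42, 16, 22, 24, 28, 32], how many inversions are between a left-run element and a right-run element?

14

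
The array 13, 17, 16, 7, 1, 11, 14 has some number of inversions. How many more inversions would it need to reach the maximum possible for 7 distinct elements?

Maximum inversions for 7 distinct elements is C(7, 2) = 7·6/2 = 21.
Current inversions — for each element, count later smaller elements:
13: 3
17: 5
16: 4
7: 1
1: 0
11: 0
14: 0
Current total: 3 + 5 + 4 + 1 + 0 + 0 + 0 = 13
Shortfall: 21 − 13 = 8

8 inversions short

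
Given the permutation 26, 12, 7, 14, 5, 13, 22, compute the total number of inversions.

Element-by-element contributions:
26: 6
12: 2
7: 1
14: 2
5: 0
13: 0
22: 0
Sum: 6 + 2 + 1 + 2 + 0 + 0 + 0 = 11

11 inversions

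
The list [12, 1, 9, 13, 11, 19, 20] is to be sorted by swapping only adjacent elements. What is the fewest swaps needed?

Minimum adjacent swaps = number of inversions (each swap of adjacent out-of-order elements removes one inversion and no swap can remove more).
Count inversions — for each element, later elements that are smaller:
12: 1, 9, 11 → 3
1: none → 0
9: none → 0
13: 11 → 1
11: none → 0
19: none → 0
20: none → 0
Total inversions: 3 + 0 + 0 + 1 + 0 + 0 + 0 = 4

4 adjacent swaps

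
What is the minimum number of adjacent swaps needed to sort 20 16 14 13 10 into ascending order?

Swaps: 10

Each adjacent swap fixes exactly one inversion, so the minimum swap count equals the number of inversions.
Count inversions — for each element, later elements that are smaller:
20: 16, 14, 13, 10 → 4
16: 14, 13, 10 → 3
14: 13, 10 → 2
13: 10 → 1
10: none → 0
Total inversions: 4 + 3 + 2 + 1 + 0 = 10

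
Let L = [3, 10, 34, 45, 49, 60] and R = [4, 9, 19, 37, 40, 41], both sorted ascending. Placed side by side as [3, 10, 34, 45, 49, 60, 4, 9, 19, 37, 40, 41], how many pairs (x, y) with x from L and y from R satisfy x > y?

23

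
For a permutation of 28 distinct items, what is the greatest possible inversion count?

378

A reversed (strictly descending) arrangement makes every pair an inversion, giving C(28, 2) inversions.
C(28, 2) = 28·27/2 = 378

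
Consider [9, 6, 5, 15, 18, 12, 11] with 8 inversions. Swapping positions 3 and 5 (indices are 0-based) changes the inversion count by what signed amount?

-1

Positions 3 and 5 hold 15 and 12; after swapping, the array is [9, 6, 5, 12, 18, 15, 11].
Sweep left to right; for each value list the smaller values that follow it:
9 → 6, 5 → 2
6 → 5 → 1
5 → none → 0
12 → 11 → 1
18 → 15, 11 → 2
15 → 11 → 1
11 → none → 0
Sum: 2 + 1 + 0 + 1 + 2 + 1 + 0 = 7
Change: 7 − 8 = -1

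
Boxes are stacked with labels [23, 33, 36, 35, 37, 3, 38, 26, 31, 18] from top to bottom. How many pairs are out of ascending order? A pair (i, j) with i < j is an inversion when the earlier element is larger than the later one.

Count, for each position, how many later elements it exceeds:
23 → 3, 18 → 2
33 → 3, 26, 31, 18 → 4
36 → 35, 3, 26, 31, 18 → 5
35 → 3, 26, 31, 18 → 4
37 → 3, 26, 31, 18 → 4
3 → none → 0
38 → 26, 31, 18 → 3
26 → 18 → 1
31 → 18 → 1
18 → none → 0
Sum: 2 + 4 + 5 + 4 + 4 + 0 + 3 + 1 + 1 + 0 = 24

24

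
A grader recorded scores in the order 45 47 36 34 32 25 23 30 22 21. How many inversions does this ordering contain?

42

For each element, count later entries that are smaller:
45: 8
47: 8
36: 7
34: 6
32: 5
25: 3
23: 2
30: 2
22: 1
21: 0
Sum: 8 + 8 + 7 + 6 + 5 + 3 + 2 + 2 + 1 + 0 = 42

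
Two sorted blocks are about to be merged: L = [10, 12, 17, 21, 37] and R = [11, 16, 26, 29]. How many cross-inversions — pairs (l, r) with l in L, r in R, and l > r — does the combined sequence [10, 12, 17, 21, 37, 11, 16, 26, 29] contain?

For each element r of the right run, count left-run elements greater than r:
r = 11: 12, 17, 21, 37 → 4
r = 16: 17, 21, 37 → 3
r = 26: 37 → 1
r = 29: 37 → 1
Cross-inversions: 4 + 3 + 1 + 1 = 9

There are 9 cross-inversions.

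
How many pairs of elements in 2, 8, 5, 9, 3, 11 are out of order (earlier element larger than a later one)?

Element-by-element contributions:
2 → none → 0
8 → 5, 3 → 2
5 → 3 → 1
9 → 3 → 1
3 → none → 0
11 → none → 0
Sum: 0 + 2 + 1 + 1 + 0 + 0 = 4

There are 4 inversions.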